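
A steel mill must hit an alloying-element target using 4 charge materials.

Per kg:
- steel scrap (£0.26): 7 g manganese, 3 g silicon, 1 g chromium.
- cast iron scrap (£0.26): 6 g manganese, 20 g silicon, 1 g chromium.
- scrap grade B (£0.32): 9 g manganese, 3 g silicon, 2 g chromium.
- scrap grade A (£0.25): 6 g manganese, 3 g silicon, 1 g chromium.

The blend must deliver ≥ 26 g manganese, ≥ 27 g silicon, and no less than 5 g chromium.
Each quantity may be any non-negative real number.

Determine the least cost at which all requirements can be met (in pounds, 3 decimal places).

£0.972

Let x1 = kg of steel scrap, x2 = kg of cast iron scrap, x3 = kg of scrap grade B, x4 = kg of scrap grade A.
min 0.26x1 + 0.26x2 + 0.32x3 + 0.25x4 with:
  7x1 + 6x2 + 9x3 + 6x4 ≥ 26   (manganese)
  3x1 + 20x2 + 3x3 + 3x4 ≥ 27   (silicon)
  1x1 + 1x2 + 2x3 + 1x4 ≥ 5   (chromium)
  x1, x2, x3, x4 ≥ 0.
At the optimum only cast iron scrap, scrap grade B are positive (steel scrap, scrap grade A = 0). The manganese and silicon requirements are met with equality.
Solving gives x2 = 1.019, x3 = 2.21.
Hence cost = 0.26·1.019 + 0.32·2.21 = £0.97214.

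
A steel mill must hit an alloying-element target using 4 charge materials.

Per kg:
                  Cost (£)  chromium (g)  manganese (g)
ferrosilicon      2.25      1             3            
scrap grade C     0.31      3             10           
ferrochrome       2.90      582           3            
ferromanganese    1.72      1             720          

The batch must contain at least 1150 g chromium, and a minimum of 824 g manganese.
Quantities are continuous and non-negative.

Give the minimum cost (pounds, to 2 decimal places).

£7.68

Let x1 = kg of ferrosilicon, x2 = kg of scrap grade C, x3 = kg of ferrochrome, x4 = kg of ferromanganese.
Minimise 2.25x1 + 0.31x2 + 2.9x3 + 1.72x4 s.t.:
  1x1 + 3x2 + 582x3 + 1x4 ≥ 1150   (chromium)
  3x1 + 10x2 + 3x3 + 720x4 ≥ 824   (manganese)
  x1, x2, x3, x4 ≥ 0.
The cheapest feasible vertex uses only ferrochrome, ferromanganese; ferrosilicon, scrap grade C are not used. There the chromium and manganese constraints are tight.
That vertex is x3 = 1.974, x4 = 1.136.
Hence cost = 2.9·1.974 + 1.72·1.136 = £7.6785.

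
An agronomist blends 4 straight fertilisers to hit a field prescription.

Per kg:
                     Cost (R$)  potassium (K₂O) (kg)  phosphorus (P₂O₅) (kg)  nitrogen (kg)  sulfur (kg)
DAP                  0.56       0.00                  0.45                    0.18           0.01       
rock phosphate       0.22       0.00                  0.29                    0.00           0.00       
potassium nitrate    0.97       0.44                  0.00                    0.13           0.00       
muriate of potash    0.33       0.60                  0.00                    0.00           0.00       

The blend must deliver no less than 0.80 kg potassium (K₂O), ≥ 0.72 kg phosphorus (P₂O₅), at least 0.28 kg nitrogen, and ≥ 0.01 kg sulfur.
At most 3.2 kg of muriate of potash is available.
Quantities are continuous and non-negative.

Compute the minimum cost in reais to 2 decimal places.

This is a linear program. Let x1 = kg of DAP, x2 = kg of rock phosphate, x3 = kg of potassium nitrate, x4 = kg of muriate of potash.
Minimize 0.56x1 + 0.22x2 + 0.97x3 + 0.33x4 subject to:
  0.44x3 + 0.6x4 ≥ 0.8   (potassium (K₂O))
  0.45x1 + 0.29x2 ≥ 0.72   (phosphorus (P₂O₅))
  0.18x1 + 0.13x3 ≥ 0.28   (nitrogen)
  0.01x1 ≥ 0.01   (sulfur)
  x4 ≤ 3.2
  x1, x2, x3, x4 ≥ 0.
At the optimum only DAP, rock phosphate, muriate of potash are positive (potassium nitrate = 0). The potassium (K₂O), phosphorus (P₂O₅), nitrogen requirements are met with equality.
So DAP = 1.556 kg, rock phosphate = 0.06897 kg, muriate of potash = 1.333 kg.
Objective = 0.56·1.556 + 0.22·0.06897 + 0.33·1.333 = 1.3264.

R$1.33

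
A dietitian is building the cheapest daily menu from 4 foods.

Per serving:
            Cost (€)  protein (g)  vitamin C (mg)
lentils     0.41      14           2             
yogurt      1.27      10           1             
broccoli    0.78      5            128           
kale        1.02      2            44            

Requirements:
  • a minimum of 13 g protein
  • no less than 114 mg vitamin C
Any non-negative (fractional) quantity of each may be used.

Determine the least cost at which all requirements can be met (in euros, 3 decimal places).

€0.939

Let x1 = servings of lentils, x2 = servings of yogurt, x3 = servings of broccoli, x4 = servings of kale.
Minimize 0.41x1 + 1.27x2 + 0.78x3 + 1.02x4 with:
  14x1 + 10x2 + 5x3 + 2x4 ≥ 13   (protein)
  2x1 + 1x2 + 128x3 + 44x4 ≥ 114   (vitamin C)
  x1, x2, x3, x4 ≥ 0.
The optimal basis is {lentils, broccoli}; yogurt, kale drop out. Binding constraints: protein and vitamin C.
Solving gives x1 = 0.6139, x3 = 0.881.
Hence cost = 0.41·0.6139 + 0.78·0.881 = €0.93888.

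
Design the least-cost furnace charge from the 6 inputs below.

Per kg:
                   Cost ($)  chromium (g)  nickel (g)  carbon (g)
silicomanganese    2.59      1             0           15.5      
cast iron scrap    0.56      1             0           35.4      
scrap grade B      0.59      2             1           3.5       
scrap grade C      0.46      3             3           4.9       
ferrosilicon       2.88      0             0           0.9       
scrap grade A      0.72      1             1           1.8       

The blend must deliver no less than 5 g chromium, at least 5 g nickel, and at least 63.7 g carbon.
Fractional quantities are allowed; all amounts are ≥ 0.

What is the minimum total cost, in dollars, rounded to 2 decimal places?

$1.65

Set it up as a linear program. Let x1 = kg of silicomanganese, x2 = kg of cast iron scrap, x3 = kg of scrap grade B, x4 = kg of scrap grade C, x5 = kg of ferrosilicon, x6 = kg of scrap grade A.
min 2.59x1 + 0.56x2 + 0.59x3 + 0.46x4 + 2.88x5 + 0.72x6 with:
  1x1 + 1x2 + 2x3 + 3x4 + 1x6 ≥ 5   (chromium)
  1x3 + 3x4 + 1x6 ≥ 5   (nickel)
  15.5x1 + 35.4x2 + 3.5x3 + 4.9x4 + 0.9x5 + 1.8x6 ≥ 63.7   (carbon)
  x1, x2, x3, x4, x5, x6 ≥ 0.
At the optimum only cast iron scrap, scrap grade C are positive (silicomanganese, scrap grade B, ferrosilicon, scrap grade A = 0). The nickel and carbon requirements are met with equality.
So cast iron scrap = 1.569 kg, scrap grade C = 1.667 kg.
Cost = 0.56·1.569 + 0.46·1.667 = 1.6455.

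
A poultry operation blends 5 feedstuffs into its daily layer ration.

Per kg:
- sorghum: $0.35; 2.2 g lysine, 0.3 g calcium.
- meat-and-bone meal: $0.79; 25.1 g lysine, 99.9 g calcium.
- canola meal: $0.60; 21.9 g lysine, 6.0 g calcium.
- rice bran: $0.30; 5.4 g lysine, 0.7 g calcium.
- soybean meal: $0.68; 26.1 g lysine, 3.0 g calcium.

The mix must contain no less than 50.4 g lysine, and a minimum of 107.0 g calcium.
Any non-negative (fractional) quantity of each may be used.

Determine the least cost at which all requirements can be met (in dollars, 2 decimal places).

This is a linear program. Let x1 = kg of sorghum, x2 = kg of meat-and-bone meal, x3 = kg of canola meal, x4 = kg of rice bran, x5 = kg of soybean meal.
Minimize 0.35x1 + 0.79x2 + 0.6x3 + 0.3x4 + 0.68x5 s.t.:
  2.2x1 + 25.1x2 + 21.9x3 + 5.4x4 + 26.1x5 ≥ 50.4   (lysine)
  0.3x1 + 99.9x2 + 6x3 + 0.7x4 + 3x5 ≥ 107   (calcium)
  x1, x2, x3, x4, x5 ≥ 0.
At the optimum only meat-and-bone meal, soybean meal are positive (sorghum, canola meal, rice bran = 0). The lysine and calcium requirements are met with equality.
Solving gives x2 = 1.0432, x5 = 0.92779.
Total cost: 0.79·1.0432 + 0.68·0.92779 = 1.45503.

$1.46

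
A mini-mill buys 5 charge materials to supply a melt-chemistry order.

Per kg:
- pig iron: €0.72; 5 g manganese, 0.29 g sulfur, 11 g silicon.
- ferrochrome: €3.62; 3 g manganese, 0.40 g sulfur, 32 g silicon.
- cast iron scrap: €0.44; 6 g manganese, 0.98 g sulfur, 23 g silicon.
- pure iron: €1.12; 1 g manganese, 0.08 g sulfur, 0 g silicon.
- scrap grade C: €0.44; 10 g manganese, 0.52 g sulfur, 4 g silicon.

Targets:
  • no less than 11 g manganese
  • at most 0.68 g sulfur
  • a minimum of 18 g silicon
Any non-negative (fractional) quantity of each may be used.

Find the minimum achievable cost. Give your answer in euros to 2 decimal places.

Treat it as an LP. Let x1 = kg of pig iron, x2 = kg of ferrochrome, x3 = kg of cast iron scrap, x4 = kg of pure iron, x5 = kg of scrap grade C.
min 0.72x1 + 3.62x2 + 0.44x3 + 1.12x4 + 0.44x5 with:
  5x1 + 3x2 + 6x3 + 1x4 + 10x5 ≥ 11   (manganese)
  0.29x1 + 0.4x2 + 0.98x3 + 0.08x4 + 0.52x5 ≤ 0.68   (sulfur)
  11x1 + 32x2 + 23x3 + 4x5 ≥ 18   (silicon)
  x1, x2, x3, x4, x5 ≥ 0.
The cheapest feasible vertex uses only pig iron, cast iron scrap, scrap grade C; ferrochrome, pure iron are not used. Binding constraints: manganese, sulfur, silicon.
Optimal quantities: pig iron = 1.272 kg, cast iron scrap = 0.1046 kg, scrap grade C = 0.4014 kg.
Total cost: 0.72·1.272 + 0.44·0.1046 + 0.44·0.4014 = 1.1385.

€1.14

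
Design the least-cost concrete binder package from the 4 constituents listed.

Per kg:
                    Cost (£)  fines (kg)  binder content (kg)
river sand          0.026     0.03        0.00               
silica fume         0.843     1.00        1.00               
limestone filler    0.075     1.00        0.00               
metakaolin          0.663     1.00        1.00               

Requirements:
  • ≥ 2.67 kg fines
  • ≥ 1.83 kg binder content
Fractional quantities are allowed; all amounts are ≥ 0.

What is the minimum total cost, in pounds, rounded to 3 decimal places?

Let x1 = kg of river sand, x2 = kg of silica fume, x3 = kg of limestone filler, x4 = kg of metakaolin.
Minimise 0.026x1 + 0.843x2 + 0.075x3 + 0.663x4 with:
  0.03x1 + 1x2 + 1x3 + 1x4 ≥ 2.67   (fines)
  1x2 + 1x4 ≥ 1.83   (binder content)
  x1, x2, x3, x4 ≥ 0.
The minimum-cost mix takes nothing from river sand, silica fume — only limestone filler, metakaolin. Binding constraints: fines and binder content.
That vertex is x3 = 0.84, x4 = 1.83.
Objective = 0.075·0.84 + 0.663·1.83 = 1.27629.

£1.276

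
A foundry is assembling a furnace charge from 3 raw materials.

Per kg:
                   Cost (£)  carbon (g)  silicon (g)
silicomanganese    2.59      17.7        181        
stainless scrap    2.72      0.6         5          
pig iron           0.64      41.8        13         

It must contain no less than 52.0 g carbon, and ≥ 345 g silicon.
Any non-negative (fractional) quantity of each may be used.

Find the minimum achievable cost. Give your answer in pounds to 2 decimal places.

£5.14

Treat it as an LP. Let x1 = kg of silicomanganese, x2 = kg of stainless scrap, x3 = kg of pig iron.
Minimize 2.59x1 + 2.72x2 + 0.64x3 s.t.:
  17.7x1 + 0.6x2 + 41.8x3 ≥ 52   (carbon)
  181x1 + 5x2 + 13x3 ≥ 345   (silicon)
  x1, x2, x3 ≥ 0.
The minimum-cost mix takes nothing from stainless scrap — only silicomanganese, pig iron. The carbon and silicon requirements are met with equality.
Solving gives x1 = 1.874, x3 = 0.4506.
Objective = 2.59·1.874 + 0.64·0.4506 = 5.1420.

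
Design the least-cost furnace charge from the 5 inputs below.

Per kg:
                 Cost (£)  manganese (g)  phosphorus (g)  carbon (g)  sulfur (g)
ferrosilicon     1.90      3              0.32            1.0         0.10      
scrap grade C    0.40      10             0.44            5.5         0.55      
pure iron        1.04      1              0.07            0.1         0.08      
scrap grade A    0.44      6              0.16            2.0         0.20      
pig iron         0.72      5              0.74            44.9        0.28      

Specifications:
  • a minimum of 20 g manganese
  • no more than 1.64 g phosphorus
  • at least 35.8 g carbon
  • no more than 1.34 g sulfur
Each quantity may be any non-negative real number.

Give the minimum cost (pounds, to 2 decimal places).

£1.11

This is a linear program. Let x1 = kg of ferrosilicon, x2 = kg of scrap grade C, x3 = kg of pure iron, x4 = kg of scrap grade A, x5 = kg of pig iron.
Minimise 1.9x1 + 0.4x2 + 1.04x3 + 0.44x4 + 0.72x5 subject to:
  3x1 + 10x2 + 1x3 + 6x4 + 5x5 ≥ 20   (manganese)
  0.32x1 + 0.44x2 + 0.07x3 + 0.16x4 + 0.74x5 ≤ 1.64   (phosphorus)
  1x1 + 5.5x2 + 0.1x3 + 2x4 + 44.9x5 ≥ 35.8   (carbon)
  0.1x1 + 0.55x2 + 0.08x3 + 0.2x4 + 0.28x5 ≤ 1.34   (sulfur)
  x1, x2, x3, x4, x5 ≥ 0.
At the optimum only scrap grade C, pig iron are positive (ferrosilicon, pure iron, scrap grade A = 0). There the manganese and carbon constraints are tight.
Optimal quantities: scrap grade C = 1.706 kg, pig iron = 0.5884 kg.
Cost = 0.4·1.706 + 0.72·0.5884 = 1.1060.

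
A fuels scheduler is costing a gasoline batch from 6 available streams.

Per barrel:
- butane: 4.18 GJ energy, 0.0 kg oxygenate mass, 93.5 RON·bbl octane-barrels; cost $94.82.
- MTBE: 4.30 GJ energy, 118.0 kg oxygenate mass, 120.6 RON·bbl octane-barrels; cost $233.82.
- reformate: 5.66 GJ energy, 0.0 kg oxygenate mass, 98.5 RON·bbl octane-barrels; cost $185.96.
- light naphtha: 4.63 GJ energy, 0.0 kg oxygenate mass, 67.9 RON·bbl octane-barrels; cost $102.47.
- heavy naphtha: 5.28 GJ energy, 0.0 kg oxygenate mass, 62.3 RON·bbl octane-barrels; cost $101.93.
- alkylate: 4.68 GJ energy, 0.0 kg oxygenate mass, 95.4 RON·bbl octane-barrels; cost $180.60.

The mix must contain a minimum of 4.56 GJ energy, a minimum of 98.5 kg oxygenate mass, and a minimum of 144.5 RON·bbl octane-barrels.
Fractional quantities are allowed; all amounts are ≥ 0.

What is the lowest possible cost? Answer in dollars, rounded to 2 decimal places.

$239.63

Set it up as a linear program. Let x1 = barrels of butane, x2 = barrels of MTBE, x3 = barrels of reformate, x4 = barrels of light naphtha, x5 = barrels of heavy naphtha, x6 = barrels of alkylate.
min 94.82x1 + 233.82x2 + 185.96x3 + 102.47x4 + 101.93x5 + 180.6x6 subject to:
  4.18x1 + 4.3x2 + 5.66x3 + 4.63x4 + 5.28x5 + 4.68x6 ≥ 4.56   (energy)
  118x2 ≥ 98.5   (oxygenate mass)
  93.5x1 + 120.6x2 + 98.5x3 + 67.9x4 + 62.3x5 + 95.4x6 ≥ 144.5   (octane-barrels)
  x1, x2, x3, x4, x5, x6 ≥ 0.
The optimal basis is {butane, MTBE}; reformate, light naphtha, heavy naphtha, alkylate drop out. Binding constraints: oxygenate mass and octane-barrels.
So butane = 0.46877 barrels, MTBE = 0.83475 barrels.
Objective = 94.82·0.46877 + 233.82·0.83475 = 239.6300.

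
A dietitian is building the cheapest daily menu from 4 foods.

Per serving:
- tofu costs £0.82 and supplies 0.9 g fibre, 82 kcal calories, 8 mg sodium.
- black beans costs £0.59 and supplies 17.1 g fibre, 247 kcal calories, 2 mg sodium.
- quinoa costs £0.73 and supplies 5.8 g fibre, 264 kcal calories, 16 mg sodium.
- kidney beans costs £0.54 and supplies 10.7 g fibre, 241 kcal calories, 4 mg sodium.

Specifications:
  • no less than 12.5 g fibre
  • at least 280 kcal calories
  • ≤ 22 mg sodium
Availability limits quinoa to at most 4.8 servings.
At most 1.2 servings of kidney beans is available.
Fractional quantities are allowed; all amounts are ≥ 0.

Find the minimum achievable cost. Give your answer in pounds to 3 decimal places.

Let x1 = servings of tofu, x2 = servings of black beans, x3 = servings of quinoa, x4 = servings of kidney beans.
Minimise 0.82x1 + 0.59x2 + 0.73x3 + 0.54x4 with:
  0.9x1 + 17.1x2 + 5.8x3 + 10.7x4 ≥ 12.5   (fibre)
  82x1 + 247x2 + 264x3 + 241x4 ≥ 280   (calories)
  8x1 + 2x2 + 16x3 + 4x4 ≤ 22   (sodium)
  x3 ≤ 4.8
  x4 ≤ 1.2
  x1, x2, x3, x4 ≥ 0.
At the optimum only black beans, kidney beans are positive (tofu, quinoa = 0). There the fibre and calories constraints are tight.
Optimal quantities: black beans = 0.01116 servings, kidney beans = 1.15 servings.
Objective = 0.59·0.01116 + 0.54·1.15 = 0.62758.

£0.628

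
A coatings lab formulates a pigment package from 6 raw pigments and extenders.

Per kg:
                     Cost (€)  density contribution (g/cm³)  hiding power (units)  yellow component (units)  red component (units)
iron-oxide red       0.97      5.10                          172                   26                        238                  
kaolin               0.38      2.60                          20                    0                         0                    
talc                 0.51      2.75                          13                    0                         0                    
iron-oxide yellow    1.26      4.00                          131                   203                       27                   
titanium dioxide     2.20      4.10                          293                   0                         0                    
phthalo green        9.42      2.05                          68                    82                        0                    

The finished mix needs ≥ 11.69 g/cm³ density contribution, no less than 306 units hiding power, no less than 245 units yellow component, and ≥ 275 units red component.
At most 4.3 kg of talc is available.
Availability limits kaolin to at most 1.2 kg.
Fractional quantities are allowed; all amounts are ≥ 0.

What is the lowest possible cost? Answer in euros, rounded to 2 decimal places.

€2.67

This is a linear program. Let x1 = kg of iron-oxide red, x2 = kg of kaolin, x3 = kg of talc, x4 = kg of iron-oxide yellow, x5 = kg of titanium dioxide, x6 = kg of phthalo green.
Minimise 0.97x1 + 0.38x2 + 0.51x3 + 1.26x4 + 2.2x5 + 9.42x6 s.t.:
  5.1x1 + 2.6x2 + 2.75x3 + 4x4 + 4.1x5 + 2.05x6 ≥ 11.69   (density contribution)
  172x1 + 20x2 + 13x3 + 131x4 + 293x5 + 68x6 ≥ 306   (hiding power)
  26x1 + 203x4 + 82x6 ≥ 245   (yellow component)
  238x1 + 27x4 ≥ 275   (red component)
  x3 ≤ 4.3
  x2 ≤ 1.2
  x1, x2, x3, x4, x5, x6 ≥ 0.
At the optimum only iron-oxide red, kaolin, iron-oxide yellow are positive (talc, titanium dioxide, phthalo green = 0). There the density contribution, yellow component, red component constraints are tight.
So iron-oxide red = 1.034 kg, kaolin = 0.8157 kg, iron-oxide yellow = 1.075 kg.
Hence cost = 0.97·1.034 + 0.38·0.8157 + 1.26·1.075 = €2.6674.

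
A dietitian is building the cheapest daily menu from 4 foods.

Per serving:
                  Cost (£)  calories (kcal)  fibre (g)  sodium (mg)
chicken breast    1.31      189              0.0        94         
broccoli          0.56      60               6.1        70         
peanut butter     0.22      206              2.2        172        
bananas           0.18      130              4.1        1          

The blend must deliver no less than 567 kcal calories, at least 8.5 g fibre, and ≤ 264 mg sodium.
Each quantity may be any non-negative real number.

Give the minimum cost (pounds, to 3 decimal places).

Treat it as an LP. Let x1 = servings of chicken breast, x2 = servings of broccoli, x3 = servings of peanut butter, x4 = servings of bananas.
Minimise 1.31x1 + 0.56x2 + 0.22x3 + 0.18x4 s.t.:
  189x1 + 60x2 + 206x3 + 130x4 ≥ 567   (calories)
  6.1x2 + 2.2x3 + 4.1x4 ≥ 8.5   (fibre)
  94x1 + 70x2 + 172x3 + 1x4 ≤ 264   (sodium)
  x1, x2, x3, x4 ≥ 0.
The minimum-cost mix takes nothing from chicken breast, broccoli — only peanut butter, bananas. The calories and sodium requirements are met with equality.
That vertex is x3 = 1.524, x4 = 1.947.
Objective = 0.22·1.524 + 0.18·1.947 = 0.68574.

£0.686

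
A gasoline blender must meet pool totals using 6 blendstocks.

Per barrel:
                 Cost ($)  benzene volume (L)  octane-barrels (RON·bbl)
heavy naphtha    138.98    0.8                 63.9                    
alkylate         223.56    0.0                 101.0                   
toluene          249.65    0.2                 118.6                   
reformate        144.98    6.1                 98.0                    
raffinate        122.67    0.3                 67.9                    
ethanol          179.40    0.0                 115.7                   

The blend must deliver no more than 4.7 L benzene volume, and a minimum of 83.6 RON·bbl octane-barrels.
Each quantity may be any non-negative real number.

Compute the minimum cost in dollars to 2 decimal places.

$124.25

Let x1 = barrels of heavy naphtha, x2 = barrels of alkylate, x3 = barrels of toluene, x4 = barrels of reformate, x5 = barrels of raffinate, x6 = barrels of ethanol.
Minimize 138.98x1 + 223.56x2 + 249.65x3 + 144.98x4 + 122.67x5 + 179.4x6 s.t.:
  0.8x1 + 0.2x3 + 6.1x4 + 0.3x5 ≤ 4.7   (benzene volume)
  63.9x1 + 101x2 + 118.6x3 + 98x4 + 67.9x5 + 115.7x6 ≥ 83.6   (octane-barrels)
  x1, x2, x3, x4, x5, x6 ≥ 0.
At the optimum only reformate, ethanol are positive (heavy naphtha, alkylate, toluene, raffinate = 0). Binding constraints: benzene volume and octane-barrels.
So reformate = 0.7705 barrels, ethanol = 0.06994 barrels.
Total cost: 144.98·0.7705 + 179.4·0.06994 = 124.2543.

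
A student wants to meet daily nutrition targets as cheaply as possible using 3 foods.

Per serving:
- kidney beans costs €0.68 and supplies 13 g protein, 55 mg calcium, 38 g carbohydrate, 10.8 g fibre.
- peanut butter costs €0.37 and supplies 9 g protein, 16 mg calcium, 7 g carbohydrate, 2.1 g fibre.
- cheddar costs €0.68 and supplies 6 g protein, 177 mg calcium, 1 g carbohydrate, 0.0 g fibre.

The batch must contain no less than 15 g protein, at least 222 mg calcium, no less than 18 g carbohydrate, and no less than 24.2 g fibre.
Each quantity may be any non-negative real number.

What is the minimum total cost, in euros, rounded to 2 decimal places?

€1.90

Treat it as an LP. Let x1 = servings of kidney beans, x2 = servings of peanut butter, x3 = servings of cheddar.
Minimize 0.68x1 + 0.37x2 + 0.68x3 with:
  13x1 + 9x2 + 6x3 ≥ 15   (protein)
  55x1 + 16x2 + 177x3 ≥ 222   (calcium)
  38x1 + 7x2 + 1x3 ≥ 18   (carbohydrate)
  10.8x1 + 2.1x2 ≥ 24.2   (fibre)
  x1, x2, x3 ≥ 0.
The minimum-cost mix takes nothing from peanut butter — only kidney beans, cheddar. There the calcium and fibre constraints are tight.
So kidney beans = 2.241 servings, cheddar = 0.558 servings.
Hence cost = 0.68·2.241 + 0.68·0.558 = €1.9033.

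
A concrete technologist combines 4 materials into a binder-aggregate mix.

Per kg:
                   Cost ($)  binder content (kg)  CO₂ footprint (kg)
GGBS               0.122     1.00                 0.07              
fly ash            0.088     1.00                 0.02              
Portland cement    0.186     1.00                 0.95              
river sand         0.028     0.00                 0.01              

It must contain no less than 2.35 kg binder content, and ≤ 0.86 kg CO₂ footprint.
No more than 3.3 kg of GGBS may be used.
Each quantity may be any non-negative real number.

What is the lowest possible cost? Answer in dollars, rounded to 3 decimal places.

$0.207

This is a linear program. Let x1 = kg of GGBS, x2 = kg of fly ash, x3 = kg of Portland cement, x4 = kg of river sand.
Minimize 0.122x1 + 0.088x2 + 0.186x3 + 0.028x4 s.t.:
  1x1 + 1x2 + 1x3 ≥ 2.35   (binder content)
  0.07x1 + 0.02x2 + 0.95x3 + 0.01x4 ≤ 0.86   (CO₂ footprint)
  x1 ≤ 3.3
  x1, x2, x3, x4 ≥ 0.
The optimal basis is {fly ash}; GGBS, Portland cement, river sand drop out. The binder content requirement is met with equality.
That vertex is x2 = 2.35.
Cost = 0.088·2.35 = 0.20680.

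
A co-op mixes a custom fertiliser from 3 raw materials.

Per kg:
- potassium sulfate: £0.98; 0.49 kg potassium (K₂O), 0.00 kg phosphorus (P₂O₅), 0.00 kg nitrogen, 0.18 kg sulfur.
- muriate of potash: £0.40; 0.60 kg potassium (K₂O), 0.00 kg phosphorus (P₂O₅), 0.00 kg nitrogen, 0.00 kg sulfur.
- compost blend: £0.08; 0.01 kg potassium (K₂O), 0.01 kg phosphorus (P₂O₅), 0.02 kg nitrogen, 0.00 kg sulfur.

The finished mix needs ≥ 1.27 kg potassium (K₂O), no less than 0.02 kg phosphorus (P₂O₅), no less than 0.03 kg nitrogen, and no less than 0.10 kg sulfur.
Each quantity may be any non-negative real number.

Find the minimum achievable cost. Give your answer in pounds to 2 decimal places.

£1.36

This is a linear program. Let x1 = kg of potassium sulfate, x2 = kg of muriate of potash, x3 = kg of compost blend.
Minimise 0.98x1 + 0.4x2 + 0.08x3 subject to:
  0.49x1 + 0.6x2 + 0.01x3 ≥ 1.27   (potassium (K₂O))
  0.01x3 ≥ 0.02   (phosphorus (P₂O₅))
  0.02x3 ≥ 0.03   (nitrogen)
  0.18x1 ≥ 0.1   (sulfur)
  x1, x2, x3 ≥ 0.
The optimal mix uses every input. There the potassium (K₂O), phosphorus (P₂O₅), sulfur constraints are tight.
Solving gives x1 = 0.5556, x2 = 1.63, x3 = 2.
Total cost: 0.98·0.5556 + 0.4·1.63 + 0.08·2 = 1.3565.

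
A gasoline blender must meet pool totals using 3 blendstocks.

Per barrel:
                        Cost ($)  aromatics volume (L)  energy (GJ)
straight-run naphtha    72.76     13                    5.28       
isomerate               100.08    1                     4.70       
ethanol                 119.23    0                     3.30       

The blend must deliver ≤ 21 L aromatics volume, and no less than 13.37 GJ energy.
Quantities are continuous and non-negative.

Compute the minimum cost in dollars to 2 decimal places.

$224.05

Treat it as an LP. Let x1 = barrels of straight-run naphtha, x2 = barrels of isomerate, x3 = barrels of ethanol.
min 72.76x1 + 100.08x2 + 119.23x3 s.t.:
  13x1 + 1x2 ≤ 21   (aromatics volume)
  5.28x1 + 4.7x2 + 3.3x3 ≥ 13.37   (energy)
  x1, x2, x3 ≥ 0.
The minimum-cost mix takes nothing from ethanol — only straight-run naphtha, isomerate. There the aromatics volume and energy constraints are tight.
So straight-run naphtha = 1.52866 barrels, isomerate = 1.12737 barrels.
Hence cost = 72.76·1.52866 + 100.08·1.12737 = $224.0525.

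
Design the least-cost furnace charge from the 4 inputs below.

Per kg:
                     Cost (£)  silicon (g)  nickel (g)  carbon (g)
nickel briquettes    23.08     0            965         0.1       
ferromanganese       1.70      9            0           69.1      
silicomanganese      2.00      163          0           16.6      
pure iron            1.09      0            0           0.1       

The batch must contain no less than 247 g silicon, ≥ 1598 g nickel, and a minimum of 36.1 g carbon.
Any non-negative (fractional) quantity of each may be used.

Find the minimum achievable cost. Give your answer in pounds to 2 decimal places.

£41.50

Treat it as an LP. Let x1 = kg of nickel briquettes, x2 = kg of ferromanganese, x3 = kg of silicomanganese, x4 = kg of pure iron.
Minimise 23.08x1 + 1.7x2 + 2x3 + 1.09x4 with:
  9x2 + 163x3 ≥ 247   (silicon)
  965x1 ≥ 1598   (nickel)
  0.1x1 + 69.1x2 + 16.6x3 + 0.1x4 ≥ 36.1   (carbon)
  x1, x2, x3, x4 ≥ 0.
At the optimum only nickel briquettes, ferromanganese, silicomanganese are positive (pure iron = 0). Binding constraints: silicon, nickel, carbon.
Solving gives x1 = 1.656, x2 = 0.1581, x3 = 1.507.
Total cost: 23.08·1.656 + 1.7·0.1581 + 2·1.507 = 41.5033.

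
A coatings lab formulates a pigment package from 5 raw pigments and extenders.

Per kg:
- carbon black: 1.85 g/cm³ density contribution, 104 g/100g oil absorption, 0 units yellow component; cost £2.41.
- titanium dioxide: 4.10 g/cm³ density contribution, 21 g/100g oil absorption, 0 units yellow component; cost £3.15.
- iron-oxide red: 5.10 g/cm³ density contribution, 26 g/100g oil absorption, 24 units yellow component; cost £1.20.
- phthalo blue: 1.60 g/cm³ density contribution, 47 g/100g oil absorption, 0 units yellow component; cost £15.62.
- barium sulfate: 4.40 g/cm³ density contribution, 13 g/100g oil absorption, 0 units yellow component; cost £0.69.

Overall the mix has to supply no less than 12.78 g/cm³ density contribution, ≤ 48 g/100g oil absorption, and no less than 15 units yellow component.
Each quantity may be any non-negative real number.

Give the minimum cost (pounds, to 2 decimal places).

£2.25

Let x1 = kg of carbon black, x2 = kg of titanium dioxide, x3 = kg of iron-oxide red, x4 = kg of phthalo blue, x5 = kg of barium sulfate.
Minimize 2.41x1 + 3.15x2 + 1.2x3 + 15.62x4 + 0.69x5 subject to:
  1.85x1 + 4.1x2 + 5.1x3 + 1.6x4 + 4.4x5 ≥ 12.78   (density contribution)
  104x1 + 21x2 + 26x3 + 47x4 + 13x5 ≤ 48   (oil absorption)
  24x3 ≥ 15   (yellow component)
  x1, x2, x3, x4, x5 ≥ 0.
The cheapest feasible vertex uses only iron-oxide red, barium sulfate; carbon black, titanium dioxide, phthalo blue are not used. The density contribution and yellow component requirements are met with equality.
Optimal quantities: iron-oxide red = 0.625 kg, barium sulfate = 2.18 kg.
Cost = 1.2·0.625 + 0.69·2.18 = 2.2542.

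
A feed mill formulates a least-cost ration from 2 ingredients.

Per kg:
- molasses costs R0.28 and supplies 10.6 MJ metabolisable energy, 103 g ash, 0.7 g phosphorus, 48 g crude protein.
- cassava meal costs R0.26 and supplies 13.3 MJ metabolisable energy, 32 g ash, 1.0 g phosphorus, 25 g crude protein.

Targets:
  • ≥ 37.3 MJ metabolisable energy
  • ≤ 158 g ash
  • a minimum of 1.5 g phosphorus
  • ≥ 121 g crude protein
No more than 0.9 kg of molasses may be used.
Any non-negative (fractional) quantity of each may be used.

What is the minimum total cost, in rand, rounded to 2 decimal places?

R1.24

Let x1 = kg of molasses, x2 = kg of cassava meal.
min 0.28x1 + 0.26x2 with:
  10.6x1 + 13.3x2 ≥ 37.3   (metabolisable energy)
  103x1 + 32x2 ≤ 158   (ash)
  0.7x1 + 1x2 ≥ 1.5   (phosphorus)
  48x1 + 25x2 ≥ 121   (crude protein)
  x1 ≤ 0.9
  x1, x2 ≥ 0.
Both inputs are positive at the optimum. Binding constraints: ash and crude protein.
Solving gives x1 = 0.07507, x2 = 4.696.
Objective = 0.28·0.07507 + 0.26·4.696 = 1.2420.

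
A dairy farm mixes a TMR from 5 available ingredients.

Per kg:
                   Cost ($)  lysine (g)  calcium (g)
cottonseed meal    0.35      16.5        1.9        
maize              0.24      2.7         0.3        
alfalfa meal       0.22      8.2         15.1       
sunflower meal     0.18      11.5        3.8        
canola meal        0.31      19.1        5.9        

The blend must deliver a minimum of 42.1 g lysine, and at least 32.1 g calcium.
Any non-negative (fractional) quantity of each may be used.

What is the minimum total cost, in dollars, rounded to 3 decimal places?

This is a linear program. Let x1 = kg of cottonseed meal, x2 = kg of maize, x3 = kg of alfalfa meal, x4 = kg of sunflower meal, x5 = kg of canola meal.
Minimise 0.35x1 + 0.24x2 + 0.22x3 + 0.18x4 + 0.31x5 s.t.:
  16.5x1 + 2.7x2 + 8.2x3 + 11.5x4 + 19.1x5 ≥ 42.1   (lysine)
  1.9x1 + 0.3x2 + 15.1x3 + 3.8x4 + 5.9x5 ≥ 32.1   (calcium)
  x1, x2, x3, x4, x5 ≥ 0.
At the optimum only alfalfa meal, sunflower meal are positive (cottonseed meal, maize, canola meal = 0). The lysine and calcium requirements are met with equality.
Optimal quantities: alfalfa meal = 1.468 kg, sunflower meal = 2.614 kg.
Objective = 0.22·1.468 + 0.18·2.614 = 0.79348.

$0.793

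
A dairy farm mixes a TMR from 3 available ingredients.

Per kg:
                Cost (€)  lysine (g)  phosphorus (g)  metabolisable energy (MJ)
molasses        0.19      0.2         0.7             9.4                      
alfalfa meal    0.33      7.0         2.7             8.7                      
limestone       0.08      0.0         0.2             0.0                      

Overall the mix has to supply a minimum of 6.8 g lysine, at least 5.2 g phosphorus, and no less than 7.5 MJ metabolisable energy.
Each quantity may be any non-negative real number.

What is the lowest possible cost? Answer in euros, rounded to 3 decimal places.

This is a linear program. Let x1 = kg of molasses, x2 = kg of alfalfa meal, x3 = kg of limestone.
min 0.19x1 + 0.33x2 + 0.08x3 subject to:
  0.2x1 + 7x2 ≥ 6.8   (lysine)
  0.7x1 + 2.7x2 + 0.2x3 ≥ 5.2   (phosphorus)
  9.4x1 + 8.7x2 ≥ 7.5   (metabolisable energy)
  x1, x2, x3 ≥ 0.
The optimal basis is {alfalfa meal}; molasses, limestone drop out. Binding constraint: phosphorus.
Solving gives x2 = 1.926.
Objective = 0.33·1.926 = 0.63558.

€0.636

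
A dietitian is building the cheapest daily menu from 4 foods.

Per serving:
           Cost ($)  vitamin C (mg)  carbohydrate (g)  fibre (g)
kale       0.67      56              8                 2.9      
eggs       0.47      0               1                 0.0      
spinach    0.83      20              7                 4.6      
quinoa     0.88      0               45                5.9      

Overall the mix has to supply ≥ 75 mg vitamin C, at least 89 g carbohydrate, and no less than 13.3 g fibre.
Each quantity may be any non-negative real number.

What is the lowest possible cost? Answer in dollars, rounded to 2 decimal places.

Let x1 = servings of kale, x2 = servings of eggs, x3 = servings of spinach, x4 = servings of quinoa.
Minimize 0.67x1 + 0.47x2 + 0.83x3 + 0.88x4 s.t.:
  56x1 + 20x3 ≥ 75   (vitamin C)
  8x1 + 1x2 + 7x3 + 45x4 ≥ 89   (carbohydrate)
  2.9x1 + 4.6x3 + 5.9x4 ≥ 13.3   (fibre)
  x1, x2, x3, x4 ≥ 0.
The cheapest feasible vertex uses only kale, quinoa; eggs, spinach are not used. The vitamin C and carbohydrate requirements are met with equality.
Solving gives x1 = 1.339, x4 = 1.74.
Objective = 0.67·1.339 + 0.88·1.74 = 2.4283.

$2.43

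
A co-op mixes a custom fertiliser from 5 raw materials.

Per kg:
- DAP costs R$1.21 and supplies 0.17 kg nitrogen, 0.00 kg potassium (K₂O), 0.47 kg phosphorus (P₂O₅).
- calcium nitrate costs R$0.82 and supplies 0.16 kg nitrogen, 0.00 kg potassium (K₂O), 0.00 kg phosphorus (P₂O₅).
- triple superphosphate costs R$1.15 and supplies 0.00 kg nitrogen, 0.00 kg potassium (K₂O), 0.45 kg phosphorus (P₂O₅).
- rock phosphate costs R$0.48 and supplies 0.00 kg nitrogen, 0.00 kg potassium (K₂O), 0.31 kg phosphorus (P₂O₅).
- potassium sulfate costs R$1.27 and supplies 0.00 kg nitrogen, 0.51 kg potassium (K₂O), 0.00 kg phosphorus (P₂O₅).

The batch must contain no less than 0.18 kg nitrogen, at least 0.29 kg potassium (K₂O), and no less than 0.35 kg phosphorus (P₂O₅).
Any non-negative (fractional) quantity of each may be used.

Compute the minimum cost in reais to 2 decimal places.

Set it up as a linear program. Let x1 = kg of DAP, x2 = kg of calcium nitrate, x3 = kg of triple superphosphate, x4 = kg of rock phosphate, x5 = kg of potassium sulfate.
min 1.21x1 + 0.82x2 + 1.15x3 + 0.48x4 + 1.27x5 subject to:
  0.17x1 + 0.16x2 ≥ 0.18   (nitrogen)
  0.51x5 ≥ 0.29   (potassium (K₂O))
  0.47x1 + 0.45x3 + 0.31x4 ≥ 0.35   (phosphorus (P₂O₅))
  x1, x2, x3, x4, x5 ≥ 0.
The optimal basis is {DAP, calcium nitrate, potassium sulfate}; triple superphosphate, rock phosphate drop out. The nitrogen, potassium (K₂O), phosphorus (P₂O₅) requirements are met with equality.
Optimal quantities: DAP = 0.7447 kg, calcium nitrate = 0.3338 kg, potassium sulfate = 0.5686 kg.
Cost = 1.21·0.7447 + 0.82·0.3338 + 1.27·0.5686 = 1.8969.

R$1.90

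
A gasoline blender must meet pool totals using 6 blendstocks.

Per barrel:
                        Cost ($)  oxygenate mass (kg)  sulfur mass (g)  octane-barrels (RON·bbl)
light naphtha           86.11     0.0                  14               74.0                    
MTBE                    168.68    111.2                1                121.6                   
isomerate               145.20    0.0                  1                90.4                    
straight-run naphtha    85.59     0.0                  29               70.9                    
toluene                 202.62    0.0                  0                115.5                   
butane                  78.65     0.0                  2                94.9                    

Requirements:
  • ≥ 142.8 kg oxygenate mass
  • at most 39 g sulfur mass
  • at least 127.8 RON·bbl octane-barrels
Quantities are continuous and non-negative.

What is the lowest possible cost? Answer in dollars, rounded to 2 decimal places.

Set it up as a linear program. Let x1 = barrels of light naphtha, x2 = barrels of MTBE, x3 = barrels of isomerate, x4 = barrels of straight-run naphtha, x5 = barrels of toluene, x6 = barrels of butane.
Minimize 86.11x1 + 168.68x2 + 145.2x3 + 85.59x4 + 202.62x5 + 78.65x6 subject to:
  111.2x2 ≥ 142.8   (oxygenate mass)
  14x1 + 1x2 + 1x3 + 29x4 + 2x6 ≤ 39   (sulfur mass)
  74x1 + 121.6x2 + 90.4x3 + 70.9x4 + 115.5x5 + 94.9x6 ≥ 127.8   (octane-barrels)
  x1, x2, x3, x4, x5, x6 ≥ 0.
The optimal basis is {MTBE}; light naphtha, isomerate, straight-run naphtha, toluene, butane drop out. There the oxygenate mass constraint is tight.
So MTBE = 1.28417 barrels.
Hence cost = 168.68·1.28417 = $216.6138.

$216.61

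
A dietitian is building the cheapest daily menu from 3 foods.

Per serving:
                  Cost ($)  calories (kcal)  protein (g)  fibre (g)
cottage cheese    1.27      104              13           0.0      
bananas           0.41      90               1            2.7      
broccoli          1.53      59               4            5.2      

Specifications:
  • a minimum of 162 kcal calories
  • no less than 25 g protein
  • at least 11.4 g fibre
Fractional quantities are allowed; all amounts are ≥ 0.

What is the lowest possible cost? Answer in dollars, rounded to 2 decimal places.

$3.76

This is a linear program. Let x1 = servings of cottage cheese, x2 = servings of bananas, x3 = servings of broccoli.
Minimise 1.27x1 + 0.41x2 + 1.53x3 with:
  104x1 + 90x2 + 59x3 ≥ 162   (calories)
  13x1 + 1x2 + 4x3 ≥ 25   (protein)
  2.7x2 + 5.2x3 ≥ 11.4   (fibre)
  x1, x2, x3 ≥ 0.
The minimum-cost mix takes nothing from broccoli — only cottage cheese, bananas. Binding constraints: protein and fibre.
Solving gives x1 = 1.598, x2 = 4.222.
Objective = 1.27·1.598 + 0.41·4.222 = 3.7605.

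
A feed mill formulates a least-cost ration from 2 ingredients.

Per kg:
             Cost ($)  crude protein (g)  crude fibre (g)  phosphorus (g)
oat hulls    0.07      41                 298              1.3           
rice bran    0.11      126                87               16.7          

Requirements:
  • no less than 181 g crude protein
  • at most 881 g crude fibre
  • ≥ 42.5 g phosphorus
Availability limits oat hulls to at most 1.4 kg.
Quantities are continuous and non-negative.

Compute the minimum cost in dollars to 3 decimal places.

$0.280

This is a linear program. Let x1 = kg of oat hulls, x2 = kg of rice bran.
min 0.07x1 + 0.11x2 subject to:
  41x1 + 126x2 ≥ 181   (crude protein)
  298x1 + 87x2 ≤ 881   (crude fibre)
  1.3x1 + 16.7x2 ≥ 42.5   (phosphorus)
  x1 ≤ 1.4
  x1, x2 ≥ 0.
The minimum-cost mix takes nothing from oat hulls — only rice bran. There the phosphorus constraint is tight.
Solving gives x2 = 2.545.
Cost = 0.11·2.545 = 0.27995.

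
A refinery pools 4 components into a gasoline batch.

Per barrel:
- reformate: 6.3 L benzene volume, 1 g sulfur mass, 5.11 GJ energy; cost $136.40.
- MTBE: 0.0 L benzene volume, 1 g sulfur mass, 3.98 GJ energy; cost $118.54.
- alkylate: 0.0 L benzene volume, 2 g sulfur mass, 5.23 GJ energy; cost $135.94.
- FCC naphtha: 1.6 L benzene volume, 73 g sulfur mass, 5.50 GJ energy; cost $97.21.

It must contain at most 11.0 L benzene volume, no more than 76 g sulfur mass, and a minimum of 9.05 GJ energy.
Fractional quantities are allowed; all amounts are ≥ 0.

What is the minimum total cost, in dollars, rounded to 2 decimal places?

Set it up as a linear program. Let x1 = barrels of reformate, x2 = barrels of MTBE, x3 = barrels of alkylate, x4 = barrels of FCC naphtha.
Minimise 136.4x1 + 118.54x2 + 135.94x3 + 97.21x4 with:
  6.3x1 + 1.6x4 ≤ 11   (benzene volume)
  1x1 + 1x2 + 2x3 + 73x4 ≤ 76   (sulfur mass)
  5.11x1 + 3.98x2 + 5.23x3 + 5.5x4 ≥ 9.05   (energy)
  x1, x2, x3, x4 ≥ 0.
The minimum-cost mix takes nothing from reformate, MTBE — only alkylate, FCC naphtha. Binding constraints: sulfur mass and energy.
Solving gives x3 = 0.654414, x4 = 1.02317.
Objective = 135.94·0.654414 + 97.21·1.02317 = 188.4234.

$188.42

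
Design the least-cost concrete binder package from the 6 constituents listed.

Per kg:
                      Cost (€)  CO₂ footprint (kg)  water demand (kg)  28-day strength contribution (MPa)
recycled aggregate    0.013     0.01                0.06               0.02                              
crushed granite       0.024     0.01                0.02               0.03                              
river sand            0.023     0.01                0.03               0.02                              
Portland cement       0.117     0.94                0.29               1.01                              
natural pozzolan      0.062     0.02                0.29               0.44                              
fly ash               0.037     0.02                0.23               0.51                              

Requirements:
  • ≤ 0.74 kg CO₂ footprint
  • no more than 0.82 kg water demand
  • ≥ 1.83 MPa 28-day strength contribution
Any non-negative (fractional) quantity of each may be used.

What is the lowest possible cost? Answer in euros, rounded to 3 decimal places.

€0.134

Let x1 = kg of recycled aggregate, x2 = kg of crushed granite, x3 = kg of river sand, x4 = kg of Portland cement, x5 = kg of natural pozzolan, x6 = kg of fly ash.
min 0.013x1 + 0.024x2 + 0.023x3 + 0.117x4 + 0.062x5 + 0.037x6 with:
  0.01x1 + 0.01x2 + 0.01x3 + 0.94x4 + 0.02x5 + 0.02x6 ≤ 0.74   (CO₂ footprint)
  0.06x1 + 0.02x2 + 0.03x3 + 0.29x4 + 0.29x5 + 0.23x6 ≤ 0.82   (water demand)
  0.02x1 + 0.03x2 + 0.02x3 + 1.01x4 + 0.44x5 + 0.51x6 ≥ 1.83   (28-day strength contribution)
  x1, x2, x3, x4, x5, x6 ≥ 0.
The minimum-cost mix takes nothing from recycled aggregate, crushed granite, river sand, natural pozzolan — only Portland cement, fly ash. Binding constraints: water demand and 28-day strength contribution.
Solving gives x4 = 0.03199, x6 = 3.525.
Objective = 0.117·0.03199 + 0.037·3.525 = 0.13417.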